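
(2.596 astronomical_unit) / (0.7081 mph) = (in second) 1 astronomical_unit = 1.4959787e+11 m, so 2.596 astronomical_unit = 2.596 * 1.4959787e+11 = 3.8835607e+11 m. 1 mph = 0.44704 m/s, so 0.7081 mph = 0.7081 * 0.44704 = 0.31654902 m/s. Combine: 3.8835607e+11 m / 0.31654902 m/s = 1.2268434e+12 s. 1.2268434e+12 s = 1.2268434e+12 second ≈ 1.227e+12 second (4 s.f.). Final answer: 1.227e+12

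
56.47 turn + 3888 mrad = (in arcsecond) 7.399e+07. Check: 1 turn = 6.2831853 rad, so 56.47 turn = 56.47 * 6.2831853 = 354.81147 rad. 1 mrad = 0.001 rad, so 3888 mrad = 3888 * 0.001 = 3.888 rad. Sum: 354.81147 + 3.888 = 358.69947 rad. 1 arcsecond = 4.8481368e-06 rad, so 358.69947 rad = 358.69947 / 4.8481368e-06 = 73987078 arcsecond ≈ 7.399e+07 arcsecond (4 s.f.).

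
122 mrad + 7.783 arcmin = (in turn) 0.01978. Check: 1 mrad = 0.001 rad, so 122 mrad = 122 * 0.001 = 0.122 rad. 1 arcmin = 0.00029088821 rad, so 7.783 arcmin = 7.783 * 0.00029088821 = 0.0022639829 rad. Sum: 0.122 + 0.0022639829 = 0.12426398 rad. 1 turn = 6.2831853 rad, so 0.12426398 rad = 0.12426398 / 6.2831853 = 0.019777227 turn ≈ 0.01978 turn (4 s.f.).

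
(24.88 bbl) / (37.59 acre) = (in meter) 1 bbl = 0.15898729 m^3, so 24.88 bbl = 24.88 * 0.15898729 = 3.9556039 m^3. 1 acre = 4046.8564 m^2, so 37.59 acre = 37.59 * 4046.8564 = 152121.33 m^2. Combine: 3.9556039 m^3 / 152121.33 m^2 = 2.6002953e-05 m. 2.6002953e-05 m = 2.6002953e-05 meter ≈ 2.6e-05 meter (4 s.f.). Final answer: 2.6e-05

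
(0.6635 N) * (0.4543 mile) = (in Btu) 0.4598. Check: 0.6635 N is already in N. 1 mile = 1609.344 m, so 0.4543 mile = 0.4543 * 1609.344 = 731.12498 m. Combine: 0.6635 N * 731.12498 m = 485.10142 J. 1 Btu = 1055.0559 J, so 485.10142 J = 485.10142 / 1055.0559 = 0.45978743 Btu ≈ 0.4598 Btu (4 s.f.).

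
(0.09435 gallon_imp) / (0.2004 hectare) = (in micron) 1 gallon_imp = 0.00454609 m^3, so 0.09435 gallon_imp = 0.09435 * 0.00454609 = 0.00042892359 m^3. 1 hectare = 10000 m^2, so 0.2004 hectare = 0.2004 * 10000 = 2004 m^2. Combine: 0.00042892359 m^3 / 2004 m^2 = 2.1403373e-07 m. 1 micron = 1e-06 m, so 2.1403373e-07 m = 2.1403373e-07 / 1e-06 = 0.21403373 micron ≈ 0.214 micron (4 s.f.). Final answer: 0.214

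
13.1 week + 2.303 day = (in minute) 1.354e+05. Check: 1 week = 604800 s, so 13.1 week = 13.1 * 604800 = 7922880 s. 1 day = 86400 s, so 2.303 day = 2.303 * 86400 = 198979.2 s. Sum: 7922880 + 198979.2 = 8121859.2 s. 1 minute = 60 s, so 8121859.2 s = 8121859.2 / 60 = 135364.32 minute ≈ 1.354e+05 minute (4 s.f.).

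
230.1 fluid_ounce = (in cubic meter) 1 fluid_ounce = 2.957353e-05 m^3, so 230.1 fluid_ounce = 230.1 * 2.957353e-05 = 0.0068048692 m^3. 0.0068048692 m^3 = 0.0068048692 cubic meter ≈ 0.006805 cubic meter (4 s.f.). Final answer: 0.006805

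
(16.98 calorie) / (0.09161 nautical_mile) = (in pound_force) 1 calorie = 4.184 J, so 16.98 calorie = 16.98 * 4.184 = 71.04432 J. 1 nautical_mile = 1852 m, so 0.09161 nautical_mile = 0.09161 * 1852 = 169.66172 m. Combine: 71.04432 J / 169.66172 m = 0.41874101 N. 1 pound_force = 4.4482216 N, so 0.41874101 N = 0.41874101 / 4.4482216 = 0.094136724 pound_force ≈ 0.09414 pound_force (4 s.f.). Final answer: 0.09414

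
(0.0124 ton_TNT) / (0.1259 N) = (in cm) 4.121e+10. Check: 1 ton_TNT = 4.184e+09 J, so 0.0124 ton_TNT = 0.0124 * 4.184e+09 = 51881600 J. 0.1259 N is already in N. Combine: 51881600 J / 0.1259 N = 4.1208578e+08 m. 1 cm = 0.01 m, so 4.1208578e+08 m = 4.1208578e+08 / 0.01 = 4.1208578e+10 cm ≈ 4.121e+10 cm (4 s.f.).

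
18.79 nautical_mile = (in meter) 1 nautical_mile = 1852 m, so 18.79 nautical_mile = 18.79 * 1852 = 34799.08 m. 34799.08 m = 34799.08 meter ≈ 3.48e+04 meter (4 s.f.). Final answer: 3.48e+04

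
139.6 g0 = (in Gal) 1.369e+05. Check: 1 g0 = 9.80665 m/s^2, so 139.6 g0 = 139.6 * 9.80665 = 1369.0083 m/s^2. 1 Gal = 0.01 m/s^2, so 1369.0083 m/s^2 = 1369.0083 / 0.01 = 136900.83 Gal ≈ 1.369e+05 Gal (4 s.f.).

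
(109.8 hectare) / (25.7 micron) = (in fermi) 4.272e+25. Check: 1 hectare = 10000 m^2, so 109.8 hectare = 109.8 * 10000 = 1098000 m^2. 1 micron = 1e-06 m, so 25.7 micron = 25.7 * 1e-06 = 2.57e-05 m. Combine: 1098000 m^2 / 2.57e-05 m = 4.2723735e+10 m. 1 fermi = 1e-15 m, so 4.2723735e+10 m = 4.2723735e+10 / 1e-15 = 4.2723735e+25 fermi ≈ 4.272e+25 fermi (4 s.f.).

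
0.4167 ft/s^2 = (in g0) 1 ft/s^2 = 0.3048 m/s^2, so 0.4167 ft/s^2 = 0.4167 * 0.3048 = 0.12701016 m/s^2. 1 g0 = 9.80665 m/s^2, so 0.12701016 m/s^2 = 0.12701016 / 9.80665 = 0.012951432 g0 ≈ 0.01295 g0 (4 s.f.). Final answer: 0.01295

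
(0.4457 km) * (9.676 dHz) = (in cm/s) 1 km = 1000 m, so 0.4457 km = 0.4457 * 1000 = 445.7 m. 1 dHz = 0.1 Hz, so 9.676 dHz = 9.676 * 0.1 = 0.9676 Hz. Combine: 445.7 m * 0.9676 Hz = 431.25932 m/s. 1 cm/s = 0.01 m/s, so 431.25932 m/s = 431.25932 / 0.01 = 43125.932 cm/s ≈ 4.313e+04 cm/s (4 s.f.). Final answer: 4.313e+04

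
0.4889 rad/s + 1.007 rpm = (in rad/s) 0.5944. Check: 0.4889 rad/s is already in rad/s. 1 rpm = 0.10471976 rad/s, so 1.007 rpm = 1.007 * 0.10471976 = 0.10545279 rad/s. Sum: 0.4889 + 0.10545279 = 0.59435279 rad/s. Result: 0.59435279 rad/s ≈ 0.5944 rad/s (4 s.f.).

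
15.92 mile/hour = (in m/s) 7.117. Check: 1 mile/hour = 0.44704 m/s, so 15.92 mile/hour = 15.92 * 0.44704 = 7.1168768 m/s. Result: 7.1168768 m/s ≈ 7.117 m/s (4 s.f.).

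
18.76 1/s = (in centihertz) 18.76 1/s = 18.76 Hz. 1 centihertz = 0.01 Hz, so 18.76 Hz = 18.76 / 0.01 = 1876 centihertz. Final answer: 1876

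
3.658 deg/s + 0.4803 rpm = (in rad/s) 0.1141. Check: 1 deg/s = 0.017453293 rad/s, so 3.658 deg/s = 3.658 * 0.017453293 = 0.063844144 rad/s. 1 rpm = 0.10471976 rad/s, so 0.4803 rpm = 0.4803 * 0.10471976 = 0.050296898 rad/s. Sum: 0.063844144 + 0.050296898 = 0.11414104 rad/s. Result: 0.11414104 rad/s ≈ 0.1141 rad/s (4 s.f.).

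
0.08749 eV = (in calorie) 3.35e-21. Check: 1 eV = 1.6021766e-19 J, so 0.08749 eV = 0.08749 * 1.6021766e-19 = 1.4017443e-20 J. 1 calorie = 4.184 J, so 1.4017443e-20 J = 1.4017443e-20 / 4.184 = 3.3502494e-21 calorie ≈ 3.35e-21 calorie (4 s.f.).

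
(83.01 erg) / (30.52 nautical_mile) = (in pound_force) 1 erg = 1e-07 J, so 83.01 erg = 83.01 * 1e-07 = 8.301e-06 J. 1 nautical_mile = 1852 m, so 30.52 nautical_mile = 30.52 * 1852 = 56523.04 m. Combine: 8.301e-06 J / 56523.04 m = 1.4686047e-10 N. 1 pound_force = 4.4482216 N, so 1.4686047e-10 N = 1.4686047e-10 / 4.4482216 = 3.3015546e-11 pound_force ≈ 3.302e-11 pound_force (4 s.f.). Final answer: 3.302e-11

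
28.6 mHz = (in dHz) 0.286. Check: 1 mHz = 0.001 Hz, so 28.6 mHz = 28.6 * 0.001 = 0.0286 Hz. 1 dHz = 0.1 Hz, so 0.0286 Hz = 0.0286 / 0.1 = 0.286 dHz.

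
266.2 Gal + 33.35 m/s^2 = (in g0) 1 Gal = 0.01 m/s^2, so 266.2 Gal = 266.2 * 0.01 = 2.662 m/s^2. 33.35 m/s^2 is already in m/s^2. Sum: 2.662 + 33.35 = 36.012 m/s^2. 1 g0 = 9.80665 m/s^2, so 36.012 m/s^2 = 36.012 / 9.80665 = 3.672202 g0 ≈ 3.672 g0 (4 s.f.). Final answer: 3.672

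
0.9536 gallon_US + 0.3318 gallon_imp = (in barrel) 1 gallon_US = 0.0037854118 m^3, so 0.9536 gallon_US = 0.9536 * 0.0037854118 = 0.0036097687 m^3. 1 gallon_imp = 0.00454609 m^3, so 0.3318 gallon_imp = 0.3318 * 0.00454609 = 0.0015083927 m^3. Sum: 0.0036097687 + 0.0015083927 = 0.0051181613 m^3. 1 barrel = 0.15898729 m^3, so 0.0051181613 m^3 = 0.0051181613 / 0.15898729 = 0.032192266 barrel ≈ 0.03219 barrel (4 s.f.). Final answer: 0.03219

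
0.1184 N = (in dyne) 1 dyne = 1e-05 N, so 0.1184 N = 0.1184 / 1e-05 = 11840 dyne ≈ 1.184e+04 dyne (4 s.f.). Final answer: 1.184e+04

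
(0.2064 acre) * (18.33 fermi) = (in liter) 1.531e-08. Check: 1 acre = 4046.8564 m^2, so 0.2064 acre = 0.2064 * 4046.8564 = 835.27117 m^2. 1 fermi = 1e-15 m, so 18.33 fermi = 18.33 * 1e-15 = 1.833e-14 m. Combine: 835.27117 m^2 * 1.833e-14 m = 1.531052e-11 m^3. 1 liter = 0.001 m^3, so 1.531052e-11 m^3 = 1.531052e-11 / 0.001 = 1.531052e-08 liter ≈ 1.531e-08 liter (4 s.f.).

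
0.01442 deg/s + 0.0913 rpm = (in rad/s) 1 deg/s = 0.017453293 rad/s, so 0.01442 deg/s = 0.01442 * 0.017453293 = 0.00025167648 rad/s. 1 rpm = 0.10471976 rad/s, so 0.0913 rpm = 0.0913 * 0.10471976 = 0.0095609136 rad/s. Sum: 0.00025167648 + 0.0095609136 = 0.0098125901 rad/s. Result: 0.0098125901 rad/s ≈ 0.009813 rad/s (4 s.f.). Final answer: 0.009813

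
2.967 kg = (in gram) 1 gram = 0.001 kg, so 2.967 kg = 2.967 / 0.001 = 2967 gram. Final answer: 2967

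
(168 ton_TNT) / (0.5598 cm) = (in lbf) 2.823e+13. Check: 1 ton_TNT = 4.184e+09 J, so 168 ton_TNT = 168 * 4.184e+09 = 7.02912e+11 J. 1 cm = 0.01 m, so 0.5598 cm = 0.5598 * 0.01 = 0.005598 m. Combine: 7.02912e+11 J / 0.005598 m = 1.2556484e+14 N. 1 lbf = 4.4482216 N, so 1.2556484e+14 N = 1.2556484e+14 / 4.4482216 = 2.82281e+13 lbf ≈ 2.823e+13 lbf (4 s.f.).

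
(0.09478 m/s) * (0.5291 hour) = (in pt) 5.117e+05. Check: 0.09478 m/s is already in m/s. 1 hour = 3600 s, so 0.5291 hour = 0.5291 * 3600 = 1904.76 s. Combine: 0.09478 m/s * 1904.76 s = 180.53315 m. 1 pt = 0.00035277778 m, so 180.53315 m = 180.53315 / 0.00035277778 = 511747.52 pt ≈ 5.117e+05 pt (4 s.f.).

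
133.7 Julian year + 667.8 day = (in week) 7072. Check: 1 Julian year = 31557600 s, so 133.7 Julian year = 133.7 * 31557600 = 4.2192511e+09 s. 1 day = 86400 s, so 667.8 day = 667.8 * 86400 = 57697920 s. Sum: 4.2192511e+09 + 57697920 = 4.276949e+09 s. 1 week = 604800 s, so 4.276949e+09 s = 4.276949e+09 / 604800 = 7071.675 week ≈ 7072 week (4 s.f.).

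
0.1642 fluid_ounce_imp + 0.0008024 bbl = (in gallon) 0.03493. Check: 1 fluid_ounce_imp = 2.8413063e-05 m^3, so 0.1642 fluid_ounce_imp = 0.1642 * 2.8413063e-05 = 4.6654249e-06 m^3. 1 bbl = 0.15898729 m^3, so 0.0008024 bbl = 0.0008024 * 0.15898729 = 0.00012757141 m^3. Sum: 4.6654249e-06 + 0.00012757141 = 0.00013223683 m^3. 1 gallon = 0.0037854118 m^3, so 0.00013223683 m^3 = 0.00013223683 / 0.0037854118 = 0.034933275 gallon ≈ 0.03493 gallon (4 s.f.).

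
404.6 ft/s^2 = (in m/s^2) 123.3. Check: 1 ft/s^2 = 0.3048 m/s^2, so 404.6 ft/s^2 = 404.6 * 0.3048 = 123.32208 m/s^2. Result: 123.32208 m/s^2 ≈ 123.3 m/s^2 (4 s.f.).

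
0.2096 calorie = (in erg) 8.77e+06. Check: 1 calorie = 4.184 J, so 0.2096 calorie = 0.2096 * 4.184 = 0.8769664 J. 1 erg = 1e-07 J, so 0.8769664 J = 0.8769664 / 1e-07 = 8769664 erg ≈ 8.77e+06 erg (4 s.f.).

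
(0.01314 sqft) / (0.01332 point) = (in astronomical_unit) 1.737e-09. Check: 1 sqft = 0.09290304 m^2, so 0.01314 sqft = 0.01314 * 0.09290304 = 0.0012207459 m^2. 1 point = 0.00035277778 m, so 0.01332 point = 0.01332 * 0.00035277778 = 4.699e-06 m. Combine: 0.0012207459 m^2 / 4.699e-06 m = 259.78845 m. 1 astronomical_unit = 1.4959787e+11 m, so 259.78845 m = 259.78845 / 1.4959787e+11 = 1.7365786e-09 astronomical_unit ≈ 1.737e-09 astronomical_unit (4 s.f.).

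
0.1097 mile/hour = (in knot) 1 mile/hour = 0.44704 m/s, so 0.1097 mile/hour = 0.1097 * 0.44704 = 0.049040288 m/s. 1 knot = 0.51444444 m/s, so 0.049040288 m/s = 0.049040288 / 0.51444444 = 0.095326694 knot ≈ 0.09533 knot (4 s.f.). Final answer: 0.09533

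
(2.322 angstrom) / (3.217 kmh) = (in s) 2.598e-10. Check: 1 angstrom = 1e-10 m, so 2.322 angstrom = 2.322 * 1e-10 = 2.322e-10 m. 1 kmh = 0.27777778 m/s, so 3.217 kmh = 3.217 * 0.27777778 = 0.89361111 m/s. Combine: 2.322e-10 m / 0.89361111 m/s = 2.5984458e-10 s. Result: 2.5984458e-10 s ≈ 2.598e-10 s (4 s.f.).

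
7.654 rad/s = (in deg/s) 438.5. Check: 1 deg/s = 0.017453293 rad/s, so 7.654 rad/s = 7.654 / 0.017453293 = 438.5419 deg/s ≈ 438.5 deg/s (4 s.f.).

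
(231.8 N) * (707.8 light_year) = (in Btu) 1.471e+18. Check: 231.8 N is already in N. 1 light_year = 9.4607305e+15 m, so 707.8 light_year = 707.8 * 9.4607305e+15 = 6.696305e+18 m. Combine: 231.8 N * 6.696305e+18 m = 1.5522035e+21 J. 1 Btu = 1055.0559 J, so 1.5522035e+21 J = 1.5522035e+21 / 1055.0559 = 1.4712051e+18 Btu ≈ 1.471e+18 Btu (4 s.f.).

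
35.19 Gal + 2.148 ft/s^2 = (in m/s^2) 1.007. Check: 1 Gal = 0.01 m/s^2, so 35.19 Gal = 35.19 * 0.01 = 0.3519 m/s^2. 1 ft/s^2 = 0.3048 m/s^2, so 2.148 ft/s^2 = 2.148 * 0.3048 = 0.6547104 m/s^2. Sum: 0.3519 + 0.6547104 = 1.0066104 m/s^2. Result: 1.0066104 m/s^2 ≈ 1.007 m/s^2 (4 s.f.).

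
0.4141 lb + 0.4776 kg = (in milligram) 6.654e+05. Check: 1 lb = 0.45359237 kg, so 0.4141 lb = 0.4141 * 0.45359237 = 0.1878326 kg. 0.4776 kg is already in kg. Sum: 0.1878326 + 0.4776 = 0.6654326 kg. 1 milligram = 1e-06 kg, so 0.6654326 kg = 0.6654326 / 1e-06 = 665432.6 milligram ≈ 6.654e+05 milligram (4 s.f.).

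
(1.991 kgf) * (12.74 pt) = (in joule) 0.08775. Check: 1 kgf = 9.80665 N, so 1.991 kgf = 1.991 * 9.80665 = 19.52504 N. 1 pt = 0.00035277778 m, so 12.74 pt = 12.74 * 0.00035277778 = 0.0044943889 m. Combine: 19.52504 N * 0.0044943889 m = 0.087753124 J. 0.087753124 J = 0.087753124 joule ≈ 0.08775 joule (4 s.f.).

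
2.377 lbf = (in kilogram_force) 1.078. Check: 1 lbf = 4.4482216 N, so 2.377 lbf = 2.377 * 4.4482216 = 10.573423 N. 1 kilogram_force = 9.80665 N, so 10.573423 N = 10.573423 / 9.80665 = 1.0781891 kilogram_force ≈ 1.078 kilogram_force (4 s.f.).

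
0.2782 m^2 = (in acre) 6.874e-05. Check: 1 acre = 4046.8564 m^2, so 0.2782 m^2 = 0.2782 / 4046.8564 = 6.8744717e-05 acre ≈ 6.874e-05 acre (4 s.f.).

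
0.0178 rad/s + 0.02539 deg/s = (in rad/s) 0.01824. Check: 0.0178 rad/s is already in rad/s. 1 deg/s = 0.017453293 rad/s, so 0.02539 deg/s = 0.02539 * 0.017453293 = 0.0004431391 rad/s. Sum: 0.0178 + 0.0004431391 = 0.018243139 rad/s. Result: 0.018243139 rad/s ≈ 0.01824 rad/s (4 s.f.).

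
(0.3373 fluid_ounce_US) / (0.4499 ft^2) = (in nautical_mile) 1 fluid_ounce_US = 2.957353e-05 m^3, so 0.3373 fluid_ounce_US = 0.3373 * 2.957353e-05 = 9.9751515e-06 m^3. 1 ft^2 = 0.09290304 m^2, so 0.4499 ft^2 = 0.4499 * 0.09290304 = 0.041797078 m^2. Combine: 9.9751515e-06 m^3 / 0.041797078 m^2 = 0.00023865667 m. 1 nautical_mile = 1852 m, so 0.00023865667 m = 0.00023865667 / 1852 = 1.2886429e-07 nautical_mile ≈ 1.289e-07 nautical_mile (4 s.f.). Final answer: 1.289e-07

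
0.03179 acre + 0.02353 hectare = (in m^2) 363.9. Check: 1 acre = 4046.8564 m^2, so 0.03179 acre = 0.03179 * 4046.8564 = 128.64957 m^2. 1 hectare = 10000 m^2, so 0.02353 hectare = 0.02353 * 10000 = 235.3 m^2. Sum: 128.64957 + 235.3 = 363.94957 m^2. Result: 363.94957 m^2 ≈ 363.9 m^2 (4 s.f.).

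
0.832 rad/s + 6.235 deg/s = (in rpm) 8.984. Check: 0.832 rad/s is already in rad/s. 1 deg/s = 0.017453293 rad/s, so 6.235 deg/s = 6.235 * 0.017453293 = 0.10882128 rad/s. Sum: 0.832 + 0.10882128 = 0.94082128 rad/s. 1 rpm = 0.10471976 rad/s, so 0.94082128 rad/s = 0.94082128 / 0.10471976 = 8.9841814 rpm ≈ 8.984 rpm (4 s.f.).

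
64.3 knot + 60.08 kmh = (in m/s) 1 knot = 0.51444444 m/s, so 64.3 knot = 64.3 * 0.51444444 = 33.078778 m/s. 1 kmh = 0.27777778 m/s, so 60.08 kmh = 60.08 * 0.27777778 = 16.688889 m/s. Sum: 33.078778 + 16.688889 = 49.767667 m/s. Result: 49.767667 m/s ≈ 49.77 m/s (4 s.f.). Final answer: 49.77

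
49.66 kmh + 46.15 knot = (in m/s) 1 kmh = 0.27777778 m/s, so 49.66 kmh = 49.66 * 0.27777778 = 13.794444 m/s. 1 knot = 0.51444444 m/s, so 46.15 knot = 46.15 * 0.51444444 = 23.741611 m/s. Sum: 13.794444 + 23.741611 = 37.536056 m/s. Result: 37.536056 m/s ≈ 37.54 m/s (4 s.f.). Final answer: 37.54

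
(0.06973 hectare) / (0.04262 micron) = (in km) 1.636e+07. Check: 1 hectare = 10000 m^2, so 0.06973 hectare = 0.06973 * 10000 = 697.3 m^2. 1 micron = 1e-06 m, so 0.04262 micron = 0.04262 * 1e-06 = 4.262e-08 m. Combine: 697.3 m^2 / 4.262e-08 m = 1.6360863e+10 m. 1 km = 1000 m, so 1.6360863e+10 m = 1.6360863e+10 / 1000 = 16360863 km ≈ 1.636e+07 km (4 s.f.).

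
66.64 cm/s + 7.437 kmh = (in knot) 5.311. Check: 1 cm/s = 0.01 m/s, so 66.64 cm/s = 66.64 * 0.01 = 0.6664 m/s. 1 kmh = 0.27777778 m/s, so 7.437 kmh = 7.437 * 0.27777778 = 2.0658333 m/s. Sum: 0.6664 + 2.0658333 = 2.7322333 m/s. 1 knot = 0.51444444 m/s, so 2.7322333 m/s = 2.7322333 / 0.51444444 = 5.3110367 knot ≈ 5.311 knot (4 s.f.).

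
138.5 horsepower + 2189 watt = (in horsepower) 1 horsepower = 745.69987 W, so 138.5 horsepower = 138.5 * 745.69987 = 103279.43 W. 2189 watt = 2189 W. Sum: 103279.43 + 2189 = 105468.43 W. 1 horsepower = 745.69987 W, so 105468.43 W = 105468.43 / 745.69987 = 141.4355 horsepower ≈ 141.4 horsepower (4 s.f.). Final answer: 141.4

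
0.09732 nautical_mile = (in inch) 1 nautical_mile = 1852 m, so 0.09732 nautical_mile = 0.09732 * 1852 = 180.23664 m. 1 inch = 0.0254 m, so 180.23664 m = 180.23664 / 0.0254 = 7095.9307 inch ≈ 7096 inch (4 s.f.). Final answer: 7096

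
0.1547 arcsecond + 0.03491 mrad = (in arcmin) 1 arcsecond = 4.8481368e-06 rad, so 0.1547 arcsecond = 0.1547 * 4.8481368e-06 = 7.5000676e-07 rad. 1 mrad = 0.001 rad, so 0.03491 mrad = 0.03491 * 0.001 = 3.491e-05 rad. Sum: 7.5000676e-07 + 3.491e-05 = 3.5660007e-05 rad. 1 arcmin = 0.00029088821 rad, so 3.5660007e-05 rad = 3.5660007e-05 / 0.00029088821 = 0.12259007 arcmin ≈ 0.1226 arcmin (4 s.f.). Final answer: 0.1226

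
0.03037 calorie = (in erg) 1 calorie = 4.184 J, so 0.03037 calorie = 0.03037 * 4.184 = 0.12706808 J. 1 erg = 1e-07 J, so 0.12706808 J = 0.12706808 / 1e-07 = 1270680.8 erg ≈ 1.271e+06 erg (4 s.f.). Final answer: 1.271e+06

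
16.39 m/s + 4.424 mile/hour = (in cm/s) 16.39 m/s is already in m/s. 1 mile/hour = 0.44704 m/s, so 4.424 mile/hour = 4.424 * 0.44704 = 1.977705 m/s. Sum: 16.39 + 1.977705 = 18.367705 m/s. 1 cm/s = 0.01 m/s, so 18.367705 m/s = 18.367705 / 0.01 = 1836.7705 cm/s ≈ 1837 cm/s (4 s.f.). Final answer: 1837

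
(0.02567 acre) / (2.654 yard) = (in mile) 1 acre = 4046.8564 m^2, so 0.02567 acre = 0.02567 * 4046.8564 = 103.8828 m^2. 1 yard = 0.9144 m, so 2.654 yard = 2.654 * 0.9144 = 2.4268176 m. Combine: 103.8828 m^2 / 2.4268176 m = 42.806186 m. 1 mile = 1609.344 m, so 42.806186 m = 42.806186 / 1609.344 = 0.026598531 mile ≈ 0.0266 mile (4 s.f.). Final answer: 0.0266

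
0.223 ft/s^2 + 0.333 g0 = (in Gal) 1 ft/s^2 = 0.3048 m/s^2, so 0.223 ft/s^2 = 0.223 * 0.3048 = 0.0679704 m/s^2. 1 g0 = 9.80665 m/s^2, so 0.333 g0 = 0.333 * 9.80665 = 3.2656145 m/s^2. Sum: 0.0679704 + 3.2656145 = 3.3335849 m/s^2. 1 Gal = 0.01 m/s^2, so 3.3335849 m/s^2 = 3.3335849 / 0.01 = 333.35849 Gal ≈ 333.4 Gal (4 s.f.). Final answer: 333.4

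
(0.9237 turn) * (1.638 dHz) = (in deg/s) 1 turn = 6.2831853 rad, so 0.9237 turn = 0.9237 * 6.2831853 = 5.8037783 rad. 1 dHz = 0.1 Hz, so 1.638 dHz = 1.638 * 0.1 = 0.1638 Hz. Combine: 5.8037783 rad * 0.1638 Hz = 0.95065888 rad/s. 1 deg/s = 0.017453293 rad/s, so 0.95065888 rad/s = 0.95065888 / 0.017453293 = 54.468742 deg/s ≈ 54.47 deg/s (4 s.f.). Final answer: 54.47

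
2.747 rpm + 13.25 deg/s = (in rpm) 4.955. Check: 1 rpm = 0.10471976 rad/s, so 2.747 rpm = 2.747 * 0.10471976 = 0.28766517 rad/s. 1 deg/s = 0.017453293 rad/s, so 13.25 deg/s = 13.25 * 0.017453293 = 0.23125613 rad/s. Sum: 0.28766517 + 0.23125613 = 0.51892129 rad/s. 1 rpm = 0.10471976 rad/s, so 0.51892129 rad/s = 0.51892129 / 0.10471976 = 4.9553333 rpm ≈ 4.955 rpm (4 s.f.).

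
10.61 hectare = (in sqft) 1.142e+06. Check: 1 hectare = 10000 m^2, so 10.61 hectare = 10.61 * 10000 = 106100 m^2. 1 sqft = 0.09290304 m^2, so 106100 m^2 = 106100 / 0.09290304 = 1142050.9 sqft ≈ 1.142e+06 sqft (4 s.f.).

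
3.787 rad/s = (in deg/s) 1 deg/s = 0.017453293 rad/s, so 3.787 rad/s = 3.787 / 0.017453293 = 216.97912 deg/s ≈ 217 deg/s (4 s.f.). Final answer: 217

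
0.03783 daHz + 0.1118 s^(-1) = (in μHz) 1 daHz = 10 Hz, so 0.03783 daHz = 0.03783 * 10 = 0.3783 Hz. 0.1118 s^(-1) = 0.1118 Hz. Sum: 0.3783 + 0.1118 = 0.4901 Hz. 1 μHz = 1e-06 Hz, so 0.4901 Hz = 0.4901 / 1e-06 = 490100 μHz ≈ 4.901e+05 μHz (4 s.f.). Final answer: 4.901e+05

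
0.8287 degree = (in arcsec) 1 degree = 0.017453293 rad, so 0.8287 degree = 0.8287 * 0.017453293 = 0.014463544 rad. 1 arcsec = 4.8481368e-06 rad, so 0.014463544 rad = 0.014463544 / 4.8481368e-06 = 2983.32 arcsec ≈ 2983 arcsec (4 s.f.). Final answer: 2983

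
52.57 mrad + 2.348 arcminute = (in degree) 1 mrad = 0.001 rad, so 52.57 mrad = 52.57 * 0.001 = 0.05257 rad. 1 arcminute = 0.00029088821 rad, so 2.348 arcminute = 2.348 * 0.00029088821 = 0.00068300551 rad. Sum: 0.05257 + 0.00068300551 = 0.053253006 rad. 1 degree = 0.017453293 rad, so 0.053253006 rad = 0.053253006 / 0.017453293 = 3.0511725 degree ≈ 3.051 degree (4 s.f.). Final answer: 3.051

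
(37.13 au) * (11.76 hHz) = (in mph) 1.461e+16. Check: 1 au = 1.4959787e+11 m, so 37.13 au = 37.13 * 1.4959787e+11 = 5.5545689e+12 m. 1 hHz = 100 Hz, so 11.76 hHz = 11.76 * 100 = 1176 Hz. Combine: 5.5545689e+12 m * 1176 Hz = 6.5321731e+15 m/s. 1 mph = 0.44704 m/s, so 6.5321731e+15 m/s = 6.5321731e+15 / 0.44704 = 1.4612055e+16 mph ≈ 1.461e+16 mph (4 s.f.).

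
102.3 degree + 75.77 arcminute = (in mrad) 1 degree = 0.017453293 rad, so 102.3 degree = 102.3 * 0.017453293 = 1.7854718 rad. 1 arcminute = 0.00029088821 rad, so 75.77 arcminute = 75.77 * 0.00029088821 = 0.0220406 rad. Sum: 1.7854718 + 0.0220406 = 1.8075124 rad. 1 mrad = 0.001 rad, so 1.8075124 rad = 1.8075124 / 0.001 = 1807.5124 mrad ≈ 1808 mrad (4 s.f.). Final answer: 1808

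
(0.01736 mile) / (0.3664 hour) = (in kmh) 1 mile = 1609.344 m, so 0.01736 mile = 0.01736 * 1609.344 = 27.938212 m. 1 hour = 3600 s, so 0.3664 hour = 0.3664 * 3600 = 1319.04 s. Combine: 27.938212 m / 1319.04 s = 0.021180716 m/s. 1 kmh = 0.27777778 m/s, so 0.021180716 m/s = 0.021180716 / 0.27777778 = 0.076250578 kmh ≈ 0.07625 kmh (4 s.f.). Final answer: 0.07625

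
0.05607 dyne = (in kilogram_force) 5.718e-08. Check: 1 dyne = 1e-05 N, so 0.05607 dyne = 0.05607 * 1e-05 = 5.607e-07 N. 1 kilogram_force = 9.80665 N, so 5.607e-07 N = 5.607e-07 / 9.80665 = 5.7175488e-08 kilogram_force ≈ 5.718e-08 kilogram_force (4 s.f.).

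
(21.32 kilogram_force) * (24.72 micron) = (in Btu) 4.899e-06. Check: 1 kilogram_force = 9.80665 N, so 21.32 kilogram_force = 21.32 * 9.80665 = 209.07778 N. 1 micron = 1e-06 m, so 24.72 micron = 24.72 * 1e-06 = 2.472e-05 m. Combine: 209.07778 N * 2.472e-05 m = 0.0051684027 J. 1 Btu = 1055.0559 J, so 0.0051684027 J = 0.0051684027 / 1055.0559 = 4.8987005e-06 Btu ≈ 4.899e-06 Btu (4 s.f.).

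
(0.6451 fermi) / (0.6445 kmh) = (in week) 5.958e-21. Check: 1 fermi = 1e-15 m, so 0.6451 fermi = 0.6451 * 1e-15 = 6.451e-16 m. 1 kmh = 0.27777778 m/s, so 0.6445 kmh = 0.6445 * 0.27777778 = 0.17902778 m/s. Combine: 6.451e-16 m / 0.17902778 m/s = 3.6033514e-15 s. 1 week = 604800 s, so 3.6033514e-15 s = 3.6033514e-15 / 604800 = 5.9579223e-21 week ≈ 5.958e-21 week (4 s.f.).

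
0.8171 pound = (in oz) 1 pound = 0.45359237 kg, so 0.8171 pound = 0.8171 * 0.45359237 = 0.37063033 kg. 1 oz = 0.028349523 kg, so 0.37063033 kg = 0.37063033 / 0.028349523 = 13.0736 oz ≈ 13.07 oz (4 s.f.). Final answer: 13.07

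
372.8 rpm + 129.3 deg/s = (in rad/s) 1 rpm = 0.10471976 rad/s, so 372.8 rpm = 372.8 * 0.10471976 = 39.039525 rad/s. 1 deg/s = 0.017453293 rad/s, so 129.3 deg/s = 129.3 * 0.017453293 = 2.2567107 rad/s. Sum: 39.039525 + 2.2567107 = 41.296235 rad/s. Result: 41.296235 rad/s ≈ 41.3 rad/s (4 s.f.). Final answer: 41.3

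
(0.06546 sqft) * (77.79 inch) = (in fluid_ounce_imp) 1 sqft = 0.09290304 m^2, so 0.06546 sqft = 0.06546 * 0.09290304 = 0.006081433 m^2. 1 inch = 0.0254 m, so 77.79 inch = 77.79 * 0.0254 = 1.975866 m. Combine: 0.006081433 m^2 * 1.975866 m = 0.012016097 m^3. 1 fluid_ounce_imp = 2.8413063e-05 m^3, so 0.012016097 m^3 = 0.012016097 / 2.8413063e-05 = 422.90748 fluid_ounce_imp ≈ 422.9 fluid_ounce_imp (4 s.f.). Final answer: 422.9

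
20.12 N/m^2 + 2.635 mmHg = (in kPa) 0.3714. Check: 20.12 N/m^2 = 20.12 Pa. 1 mmHg = 133.32237 Pa, so 2.635 mmHg = 2.635 * 133.32237 = 351.30444 Pa. Sum: 20.12 + 351.30444 = 371.42444 Pa. 1 kPa = 1000 Pa, so 371.42444 Pa = 371.42444 / 1000 = 0.37142444 kPa ≈ 0.3714 kPa (4 s.f.).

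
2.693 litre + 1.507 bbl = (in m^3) 1 litre = 0.001 m^3, so 2.693 litre = 2.693 * 0.001 = 0.002693 m^3. 1 bbl = 0.15898729 m^3, so 1.507 bbl = 1.507 * 0.15898729 = 0.23959385 m^3. Sum: 0.002693 + 0.23959385 = 0.24228685 m^3. Result: 0.24228685 m^3 ≈ 0.2423 m^3 (4 s.f.). Final answer: 0.2423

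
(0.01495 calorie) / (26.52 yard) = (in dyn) 1 calorie = 4.184 J, so 0.01495 calorie = 0.01495 * 4.184 = 0.0625508 J. 1 yard = 0.9144 m, so 26.52 yard = 26.52 * 0.9144 = 24.249888 m. Combine: 0.0625508 J / 24.249888 m = 0.0025794263 N. 1 dyn = 1e-05 N, so 0.0025794263 N = 0.0025794263 / 1e-05 = 257.94263 dyn ≈ 257.9 dyn (4 s.f.). Final answer: 257.9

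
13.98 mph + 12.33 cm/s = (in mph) 1 mph = 0.44704 m/s, so 13.98 mph = 13.98 * 0.44704 = 6.2496192 m/s. 1 cm/s = 0.01 m/s, so 12.33 cm/s = 12.33 * 0.01 = 0.1233 m/s. Sum: 6.2496192 + 0.1233 = 6.3729192 m/s. 1 mph = 0.44704 m/s, so 6.3729192 m/s = 6.3729192 / 0.44704 = 14.255814 mph ≈ 14.26 mph (4 s.f.). Final answer: 14.26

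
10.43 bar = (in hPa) 1 bar = 100000 Pa, so 10.43 bar = 10.43 * 100000 = 1043000 Pa. 1 hPa = 100 Pa, so 1043000 Pa = 1043000 / 100 = 10430 hPa ≈ 1.043e+04 hPa (4 s.f.). Final answer: 1.043e+04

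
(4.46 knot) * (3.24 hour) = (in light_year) 2.829e-12. Check: 1 knot = 0.51444444 m/s, so 4.46 knot = 4.46 * 0.51444444 = 2.2944222 m/s. 1 hour = 3600 s, so 3.24 hour = 3.24 * 3600 = 11664 s. Combine: 2.2944222 m/s * 11664 s = 26762.141 m. 1 light_year = 9.4607305e+15 m, so 26762.141 m = 26762.141 / 9.4607305e+15 = 2.8287605e-12 light_year ≈ 2.829e-12 light_year (4 s.f.).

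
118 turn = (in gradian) 1 turn = 6.2831853 rad, so 118 turn = 118 * 6.2831853 = 741.41587 rad. 1 gradian = 0.015707963 rad, so 741.41587 rad = 741.41587 / 0.015707963 = 47200 gradian ≈ 4.72e+04 gradian (4 s.f.). Final answer: 4.72e+04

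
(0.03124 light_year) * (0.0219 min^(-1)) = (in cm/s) 1.079e+13. Check: 1 light_year = 9.4607305e+15 m, so 0.03124 light_year = 0.03124 * 9.4607305e+15 = 2.9555322e+14 m. 1 min^(-1) = 0.016666667 Hz, so 0.0219 min^(-1) = 0.0219 * 0.016666667 = 0.000365 Hz. Combine: 2.9555322e+14 m * 0.000365 Hz = 1.0787693e+11 m/s. 1 cm/s = 0.01 m/s, so 1.0787693e+11 m/s = 1.0787693e+11 / 0.01 = 1.0787693e+13 cm/s ≈ 1.079e+13 cm/s (4 s.f.).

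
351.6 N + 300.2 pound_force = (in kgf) 351.6 N is already in N. 1 pound_force = 4.4482216 N, so 300.2 pound_force = 300.2 * 4.4482216 = 1335.3561 N. Sum: 351.6 + 1335.3561 = 1686.9561 N. 1 kgf = 9.80665 N, so 1686.9561 N = 1686.9561 / 9.80665 = 172.02165 kgf ≈ 172 kgf (4 s.f.). Final answer: 172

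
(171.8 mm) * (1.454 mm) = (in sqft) 1 mm = 0.001 m, so 171.8 mm = 171.8 * 0.001 = 0.1718 m. 1 mm = 0.001 m, so 1.454 mm = 1.454 * 0.001 = 0.001454 m. Combine: 0.1718 m * 0.001454 m = 0.0002497972 m^2. 1 sqft = 0.09290304 m^2, so 0.0002497972 m^2 = 0.0002497972 / 0.09290304 = 0.0026887947 sqft ≈ 0.002689 sqft (4 s.f.). Final answer: 0.002689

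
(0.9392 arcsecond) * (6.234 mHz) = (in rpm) 1 arcsecond = 4.8481368e-06 rad, so 0.9392 arcsecond = 0.9392 * 4.8481368e-06 = 4.5533701e-06 rad. 1 mHz = 0.001 Hz, so 6.234 mHz = 6.234 * 0.001 = 0.006234 Hz. Combine: 4.5533701e-06 rad * 0.006234 Hz = 2.8385709e-08 rad/s. 1 rpm = 0.10471976 rad/s, so 2.8385709e-08 rad/s = 2.8385709e-08 / 0.10471976 = 2.7106356e-07 rpm ≈ 2.711e-07 rpm (4 s.f.). Final answer: 2.711e-07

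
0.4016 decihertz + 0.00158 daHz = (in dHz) 0.5596. Check: 1 decihertz = 0.1 Hz, so 0.4016 decihertz = 0.4016 * 0.1 = 0.04016 Hz. 1 daHz = 10 Hz, so 0.00158 daHz = 0.00158 * 10 = 0.0158 Hz. Sum: 0.04016 + 0.0158 = 0.05596 Hz. 1 dHz = 0.1 Hz, so 0.05596 Hz = 0.05596 / 0.1 = 0.5596 dHz.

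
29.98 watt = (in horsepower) 29.98 watt = 29.98 W. 1 horsepower = 745.69987 W, so 29.98 W = 29.98 / 745.69987 = 0.040203842 horsepower ≈ 0.0402 horsepower (4 s.f.). Final answer: 0.0402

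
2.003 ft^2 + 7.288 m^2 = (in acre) 1 ft^2 = 0.09290304 m^2, so 2.003 ft^2 = 2.003 * 0.09290304 = 0.18608479 m^2. 7.288 m^2 is already in m^2. Sum: 0.18608479 + 7.288 = 7.4740848 m^2. 1 acre = 4046.8564 m^2, so 7.4740848 m^2 = 7.4740848 / 4046.8564 = 0.0018468866 acre ≈ 0.001847 acre (4 s.f.). Final answer: 0.001847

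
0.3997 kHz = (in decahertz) 1 kHz = 1000 Hz, so 0.3997 kHz = 0.3997 * 1000 = 399.7 Hz. 1 decahertz = 10 Hz, so 399.7 Hz = 399.7 / 10 = 39.97 decahertz. Final answer: 39.97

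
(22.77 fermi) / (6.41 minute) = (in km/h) 2.131e-16. Check: 1 fermi = 1e-15 m, so 22.77 fermi = 22.77 * 1e-15 = 2.277e-14 m. 1 minute = 60 s, so 6.41 minute = 6.41 * 60 = 384.6 s. Combine: 2.277e-14 m / 384.6 s = 5.9204368e-17 m/s. 1 km/h = 0.27777778 m/s, so 5.9204368e-17 m/s = 5.9204368e-17 / 0.27777778 = 2.1313573e-16 km/h ≈ 2.131e-16 km/h (4 s.f.).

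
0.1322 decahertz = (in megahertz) 1.322e-06. Check: 1 decahertz = 10 Hz, so 0.1322 decahertz = 0.1322 * 10 = 1.322 Hz. 1 megahertz = 1000000 Hz, so 1.322 Hz = 1.322 / 1000000 = 1.322e-06 megahertz.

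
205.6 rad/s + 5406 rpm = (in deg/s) 205.6 rad/s is already in rad/s. 1 rpm = 0.10471976 rad/s, so 5406 rpm = 5406 * 0.10471976 = 566.115 rad/s. Sum: 205.6 + 566.115 = 771.715 rad/s. 1 deg/s = 0.017453293 rad/s, so 771.715 rad/s = 771.715 / 0.017453293 = 44216.012 deg/s ≈ 4.422e+04 deg/s (4 s.f.). Final answer: 4.422e+04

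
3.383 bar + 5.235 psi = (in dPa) 3.744e+06. Check: 1 bar = 100000 Pa, so 3.383 bar = 3.383 * 100000 = 338300 Pa. 1 psi = 6894.7573 Pa, so 5.235 psi = 5.235 * 6894.7573 = 36094.054 Pa. Sum: 338300 + 36094.054 = 374394.05 Pa. 1 dPa = 0.1 Pa, so 374394.05 Pa = 374394.05 / 0.1 = 3743940.5 dPa ≈ 3.744e+06 dPa (4 s.f.).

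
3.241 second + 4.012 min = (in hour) 0.06777. Check: 3.241 second = 3.241 s. 1 min = 60 s, so 4.012 min = 4.012 * 60 = 240.72 s. Sum: 3.241 + 240.72 = 243.961 s. 1 hour = 3600 s, so 243.961 s = 243.961 / 3600 = 0.067766944 hour ≈ 0.06777 hour (4 s.f.).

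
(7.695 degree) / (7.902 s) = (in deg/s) 1 degree = 0.017453293 rad, so 7.695 degree = 7.695 * 0.017453293 = 0.13430309 rad. 7.902 s is already in s. Combine: 0.13430309 rad / 7.902 s = 0.016996088 rad/s. 1 deg/s = 0.017453293 rad/s, so 0.016996088 rad/s = 0.016996088 / 0.017453293 = 0.9738041 deg/s ≈ 0.9738 deg/s (4 s.f.). Final answer: 0.9738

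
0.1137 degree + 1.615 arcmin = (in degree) 1 degree = 0.017453293 rad, so 0.1137 degree = 0.1137 * 0.017453293 = 0.0019844394 rad. 1 arcmin = 0.00029088821 rad, so 1.615 arcmin = 1.615 * 0.00029088821 = 0.00046978446 rad. Sum: 0.0019844394 + 0.00046978446 = 0.0024542238 rad. 1 degree = 0.017453293 rad, so 0.0024542238 rad = 0.0024542238 / 0.017453293 = 0.14061667 degree ≈ 0.1406 degree (4 s.f.). Final answer: 0.1406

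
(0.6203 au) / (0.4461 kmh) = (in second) 7.489e+11. Check: 1 au = 1.4959787e+11 m, so 0.6203 au = 0.6203 * 1.4959787e+11 = 9.2795559e+10 m. 1 kmh = 0.27777778 m/s, so 0.4461 kmh = 0.4461 * 0.27777778 = 0.12391667 m/s. Combine: 9.2795559e+10 m / 0.12391667 m/s = 7.4885455e+11 s. 7.4885455e+11 s = 7.4885455e+11 second ≈ 7.489e+11 second (4 s.f.).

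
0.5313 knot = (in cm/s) 1 knot = 0.51444444 m/s, so 0.5313 knot = 0.5313 * 0.51444444 = 0.27332433 m/s. 1 cm/s = 0.01 m/s, so 0.27332433 m/s = 0.27332433 / 0.01 = 27.332433 cm/s ≈ 27.33 cm/s (4 s.f.). Final answer: 27.33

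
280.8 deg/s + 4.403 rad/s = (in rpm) 1 deg/s = 0.017453293 rad/s, so 280.8 deg/s = 280.8 * 0.017453293 = 4.9008845 rad/s. 4.403 rad/s is already in rad/s. Sum: 4.9008845 + 4.403 = 9.3038845 rad/s. 1 rpm = 0.10471976 rad/s, so 9.3038845 rad/s = 9.3038845 / 0.10471976 = 88.845553 rpm ≈ 88.85 rpm (4 s.f.). Final answer: 88.85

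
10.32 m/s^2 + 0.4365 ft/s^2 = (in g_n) 10.32 m/s^2 is already in m/s^2. 1 ft/s^2 = 0.3048 m/s^2, so 0.4365 ft/s^2 = 0.4365 * 0.3048 = 0.1330452 m/s^2. Sum: 10.32 + 0.1330452 = 10.453045 m/s^2. 1 g_n = 9.80665 m/s^2, so 10.453045 m/s^2 = 10.453045 / 9.80665 = 1.065914 g_n ≈ 1.066 g_n (4 s.f.). Final answer: 1.066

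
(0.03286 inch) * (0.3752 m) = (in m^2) 0.0003132. Check: 1 inch = 0.0254 m, so 0.03286 inch = 0.03286 * 0.0254 = 0.000834644 m. 0.3752 m is already in m. Combine: 0.000834644 m * 0.3752 m = 0.00031315843 m^2. Result: 0.00031315843 m^2 ≈ 0.0003132 m^2 (4 s.f.).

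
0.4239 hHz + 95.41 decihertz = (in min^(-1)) 3116. Check: 1 hHz = 100 Hz, so 0.4239 hHz = 0.4239 * 100 = 42.39 Hz. 1 decihertz = 0.1 Hz, so 95.41 decihertz = 95.41 * 0.1 = 9.541 Hz. Sum: 42.39 + 9.541 = 51.931 Hz. 1 min^(-1) = 0.016666667 Hz, so 51.931 Hz = 51.931 / 0.016666667 = 3115.86 min^(-1) ≈ 3116 min^(-1) (4 s.f.).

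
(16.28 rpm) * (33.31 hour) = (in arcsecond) 1 rpm = 0.10471976 rad/s, so 16.28 rpm = 16.28 * 0.10471976 = 1.7048376 rad/s. 1 hour = 3600 s, so 33.31 hour = 33.31 * 3600 = 119916 s. Combine: 1.7048376 rad/s * 119916 s = 204437.31 rad. 1 arcsecond = 4.8481368e-06 rad, so 204437.31 rad = 204437.31 / 4.8481368e-06 = 4.2168222e+10 arcsecond ≈ 4.217e+10 arcsecond (4 s.f.). Final answer: 4.217e+10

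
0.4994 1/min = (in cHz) 0.8323. Check: 1 1/min = 0.016666667 Hz, so 0.4994 1/min = 0.4994 * 0.016666667 = 0.0083233333 Hz. 1 cHz = 0.01 Hz, so 0.0083233333 Hz = 0.0083233333 / 0.01 = 0.83233333 cHz ≈ 0.8323 cHz (4 s.f.).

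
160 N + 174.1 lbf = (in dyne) 160 N is already in N. 1 lbf = 4.4482216 N, so 174.1 lbf = 174.1 * 4.4482216 = 774.43538 N. Sum: 160 + 774.43538 = 934.43538 N. 1 dyne = 1e-05 N, so 934.43538 N = 934.43538 / 1e-05 = 93443538 dyne ≈ 9.344e+07 dyne (4 s.f.). Final answer: 9.344e+07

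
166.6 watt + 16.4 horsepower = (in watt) 166.6 watt = 166.6 W. 1 horsepower = 745.69987 W, so 16.4 horsepower = 16.4 * 745.69987 = 12229.478 W. Sum: 166.6 + 12229.478 = 12396.078 W. 12396.078 W = 12396.078 watt ≈ 1.24e+04 watt (4 s.f.). Final answer: 1.24e+04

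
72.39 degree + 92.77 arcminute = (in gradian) 82.15. Check: 1 degree = 0.017453293 rad, so 72.39 degree = 72.39 * 0.017453293 = 1.2634438 rad. 1 arcminute = 0.00029088821 rad, so 92.77 arcminute = 92.77 * 0.00029088821 = 0.026985699 rad. Sum: 1.2634438 + 0.026985699 = 1.2904295 rad. 1 gradian = 0.015707963 rad, so 1.2904295 rad = 1.2904295 / 0.015707963 = 82.151296 gradian ≈ 82.15 gradian (4 s.f.).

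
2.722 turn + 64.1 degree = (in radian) 1 turn = 6.2831853 rad, so 2.722 turn = 2.722 * 6.2831853 = 17.10283 rad. 1 degree = 0.017453293 rad, so 64.1 degree = 64.1 * 0.017453293 = 1.1187561 rad. Sum: 17.10283 + 1.1187561 = 18.221586 rad. 18.221586 rad = 18.221586 radian ≈ 18.22 radian (4 s.f.). Final answer: 18.22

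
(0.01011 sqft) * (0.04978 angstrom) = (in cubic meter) 1 sqft = 0.09290304 m^2, so 0.01011 sqft = 0.01011 * 0.09290304 = 0.00093924973 m^2. 1 angstrom = 1e-10 m, so 0.04978 angstrom = 0.04978 * 1e-10 = 4.978e-12 m. Combine: 0.00093924973 m^2 * 4.978e-12 m = 4.6755852e-15 m^3. 4.6755852e-15 m^3 = 4.6755852e-15 cubic meter ≈ 4.676e-15 cubic meter (4 s.f.). Final answer: 4.676e-15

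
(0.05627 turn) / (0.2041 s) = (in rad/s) 1.732. Check: 1 turn = 6.2831853 rad, so 0.05627 turn = 0.05627 * 6.2831853 = 0.35355484 rad. 0.2041 s is already in s. Combine: 0.35355484 rad / 0.2041 s = 1.7322628 rad/s. Result: 1.7322628 rad/s ≈ 1.732 rad/s (4 s.f.).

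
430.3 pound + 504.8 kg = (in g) 7e+05. Check: 1 pound = 0.45359237 kg, so 430.3 pound = 430.3 * 0.45359237 = 195.1808 kg. 504.8 kg is already in kg. Sum: 195.1808 + 504.8 = 699.9808 kg. 1 g = 0.001 kg, so 699.9808 kg = 699.9808 / 0.001 = 699980.8 g ≈ 7e+05 g (4 s.f.).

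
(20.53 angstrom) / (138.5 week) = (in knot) 4.764e-17. Check: 1 angstrom = 1e-10 m, so 20.53 angstrom = 20.53 * 1e-10 = 2.053e-09 m. 1 week = 604800 s, so 138.5 week = 138.5 * 604800 = 83764800 s. Combine: 2.053e-09 m / 83764800 s = 2.4509102e-17 m/s. 1 knot = 0.51444444 m/s, so 2.4509102e-17 m/s = 2.4509102e-17 / 0.51444444 = 4.7641882e-17 knot ≈ 4.764e-17 knot (4 s.f.).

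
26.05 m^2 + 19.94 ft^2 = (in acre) 0.006895. Check: 26.05 m^2 is already in m^2. 1 ft^2 = 0.09290304 m^2, so 19.94 ft^2 = 19.94 * 0.09290304 = 1.8524866 m^2. Sum: 26.05 + 1.8524866 = 27.902487 m^2. 1 acre = 4046.8564 m^2, so 27.902487 m^2 = 27.902487 / 4046.8564 = 0.0068948546 acre ≈ 0.006895 acre (4 s.f.).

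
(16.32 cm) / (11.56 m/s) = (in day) 1.634e-07. Check: 1 cm = 0.01 m, so 16.32 cm = 16.32 * 0.01 = 0.1632 m. 11.56 m/s is already in m/s. Combine: 0.1632 m / 11.56 m/s = 0.014117647 s. 1 day = 86400 s, so 0.014117647 s = 0.014117647 / 86400 = 1.6339869e-07 day ≈ 1.634e-07 day (4 s.f.).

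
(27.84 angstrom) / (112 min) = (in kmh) 1 angstrom = 1e-10 m, so 27.84 angstrom = 27.84 * 1e-10 = 2.784e-09 m. 1 min = 60 s, so 112 min = 112 * 60 = 6720 s. Combine: 2.784e-09 m / 6720 s = 4.1428571e-13 m/s. 1 kmh = 0.27777778 m/s, so 4.1428571e-13 m/s = 4.1428571e-13 / 0.27777778 = 1.4914286e-12 kmh ≈ 1.491e-12 kmh (4 s.f.). Final answer: 1.491e-12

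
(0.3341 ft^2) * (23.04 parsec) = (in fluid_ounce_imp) 1 ft^2 = 0.09290304 m^2, so 0.3341 ft^2 = 0.3341 * 0.09290304 = 0.031038906 m^2. 1 parsec = 3.0856776e+16 m, so 23.04 parsec = 23.04 * 3.0856776e+16 = 7.1094011e+17 m. Combine: 0.031038906 m^2 * 7.1094011e+17 m = 2.2066803e+16 m^3. 1 fluid_ounce_imp = 2.8413063e-05 m^3, so 2.2066803e+16 m^3 = 2.2066803e+16 / 2.8413063e-05 = 7.766429e+20 fluid_ounce_imp ≈ 7.766e+20 fluid_ounce_imp (4 s.f.). Final answer: 7.766e+20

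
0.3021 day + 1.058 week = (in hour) 185. Check: 1 day = 86400 s, so 0.3021 day = 0.3021 * 86400 = 26101.44 s. 1 week = 604800 s, so 1.058 week = 1.058 * 604800 = 639878.4 s. Sum: 26101.44 + 639878.4 = 665979.84 s. 1 hour = 3600 s, so 665979.84 s = 665979.84 / 3600 = 184.9944 hour ≈ 185 hour (4 s.f.).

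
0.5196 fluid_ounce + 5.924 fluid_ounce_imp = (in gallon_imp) 1 fluid_ounce = 2.957353e-05 m^3, so 0.5196 fluid_ounce = 0.5196 * 2.957353e-05 = 1.5366406e-05 m^3. 1 fluid_ounce_imp = 2.8413063e-05 m^3, so 5.924 fluid_ounce_imp = 5.924 * 2.8413063e-05 = 0.00016831898 m^3. Sum: 1.5366406e-05 + 0.00016831898 = 0.00018368539 m^3. 1 gallon_imp = 0.00454609 m^3, so 0.00018368539 m^3 = 0.00018368539 / 0.00454609 = 0.040405137 gallon_imp ≈ 0.04041 gallon_imp (4 s.f.). Final answer: 0.04041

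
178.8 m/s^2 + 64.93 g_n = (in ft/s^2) 178.8 m/s^2 is already in m/s^2. 1 g_n = 9.80665 m/s^2, so 64.93 g_n = 64.93 * 9.80665 = 636.74578 m/s^2. Sum: 178.8 + 636.74578 = 815.54578 m/s^2. 1 ft/s^2 = 0.3048 m/s^2, so 815.54578 m/s^2 = 815.54578 / 0.3048 = 2675.6751 ft/s^2 ≈ 2676 ft/s^2 (4 s.f.). Final answer: 2676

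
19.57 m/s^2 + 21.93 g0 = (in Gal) 19.57 m/s^2 is already in m/s^2. 1 g0 = 9.80665 m/s^2, so 21.93 g0 = 21.93 * 9.80665 = 215.05983 m/s^2. Sum: 19.57 + 215.05983 = 234.62983 m/s^2. 1 Gal = 0.01 m/s^2, so 234.62983 m/s^2 = 234.62983 / 0.01 = 23462.983 Gal ≈ 2.346e+04 Gal (4 s.f.). Final answer: 2.346e+04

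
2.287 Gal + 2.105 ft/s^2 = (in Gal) 1 Gal = 0.01 m/s^2, so 2.287 Gal = 2.287 * 0.01 = 0.02287 m/s^2. 1 ft/s^2 = 0.3048 m/s^2, so 2.105 ft/s^2 = 2.105 * 0.3048 = 0.641604 m/s^2. Sum: 0.02287 + 0.641604 = 0.664474 m/s^2. 1 Gal = 0.01 m/s^2, so 0.664474 m/s^2 = 0.664474 / 0.01 = 66.4474 Gal ≈ 66.45 Gal (4 s.f.). Final answer: 66.45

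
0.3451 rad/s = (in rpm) 3.295. Check: 1 rpm = 0.10471976 rad/s, so 0.3451 rad/s = 0.3451 / 0.10471976 = 3.2954623 rpm ≈ 3.295 rpm (4 s.f.).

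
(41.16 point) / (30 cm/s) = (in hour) 1 point = 0.00035277778 m, so 41.16 point = 41.16 * 0.00035277778 = 0.014520333 m. 1 cm/s = 0.01 m/s, so 30 cm/s = 30 * 0.01 = 0.3 m/s. Combine: 0.014520333 m / 0.3 m/s = 0.048401111 s. 1 hour = 3600 s, so 0.048401111 s = 0.048401111 / 3600 = 1.3444753e-05 hour ≈ 1.344e-05 hour (4 s.f.). Final answer: 1.344e-05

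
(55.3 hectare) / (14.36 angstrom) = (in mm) 3.851e+17. Check: 1 hectare = 10000 m^2, so 55.3 hectare = 55.3 * 10000 = 553000 m^2. 1 angstrom = 1e-10 m, so 14.36 angstrom = 14.36 * 1e-10 = 1.436e-09 m. Combine: 553000 m^2 / 1.436e-09 m = 3.8509749e+14 m. 1 mm = 0.001 m, so 3.8509749e+14 m = 3.8509749e+14 / 0.001 = 3.8509749e+17 mm ≈ 3.851e+17 mm (4 s.f.).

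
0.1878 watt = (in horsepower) 0.1878 watt = 0.1878 W. 1 horsepower = 745.69987 W, so 0.1878 W = 0.1878 / 745.69987 = 0.00025184395 horsepower ≈ 0.0002518 horsepower (4 s.f.). Final answer: 0.0002518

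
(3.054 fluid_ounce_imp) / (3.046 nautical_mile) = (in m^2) 1 fluid_ounce_imp = 2.8413063e-05 m^3, so 3.054 fluid_ounce_imp = 3.054 * 2.8413063e-05 = 8.6773493e-05 m^3. 1 nautical_mile = 1852 m, so 3.046 nautical_mile = 3.046 * 1852 = 5641.192 m. Combine: 8.6773493e-05 m^3 / 5641.192 m = 1.538212e-08 m^2. Result: 1.538212e-08 m^2 ≈ 1.538e-08 m^2 (4 s.f.). Final answer: 1.538e-08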